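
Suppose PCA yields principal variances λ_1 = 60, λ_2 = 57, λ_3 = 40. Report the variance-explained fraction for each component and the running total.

Step 1 — total variance = trace(Sigma) = Σ λ_i = 60 + 57 + 40 = 157.

Step 2 — fraction explained by component i = λ_i / Σ λ:
  PC1: 60/157 = 0.3822
  PC2: 57/157 = 0.3631
  PC3: 40/157 = 0.2548

Step 3 — cumulative fraction after k components = (λ_1 + ... + λ_k) / Σ λ:
  k = 1: 60/157 = 0.3822
  k = 2: (60 + 57)/157 = 117/157 = 0.7452
  k = 3: (60 + 57 + 40)/157 = 157/157 = 1

Summary (fraction, with percent):

explained: PC1 0.3822 (38.22%), PC2 0.3631 (36.31%), PC3 0.2548 (25.48%);  cumulative: 0.3822, 0.7452, 1


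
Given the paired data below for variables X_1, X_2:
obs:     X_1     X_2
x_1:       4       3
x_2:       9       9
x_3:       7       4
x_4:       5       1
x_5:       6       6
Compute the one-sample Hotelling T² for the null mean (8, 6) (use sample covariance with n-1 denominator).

Step 1 — sample mean vector:
  mean(X_1) = (4 + 9 + 7 + 5 + 6) / 5 = 31/5 = 6.2
  mean(X_2) = (3 + 9 + 4 + 1 + 6) / 5 = 23/5 = 4.6
  x̄ = (6.2, 4.6),  deviation x̄ - mu_0 = (6.2, 4.6) - (8, 6) = (-1.8, -1.4).

Step 2 — sample covariance matrix, S[i,j] = (1/(n-1)) · Σ_k (x_{k,i} - mean_i) · (x_{k,j} - mean_j), divisor n-1 = 4:
  S[X_1,X_1] = ((-2.2)·(-2.2) + (2.8)·(2.8) + (0.8)·(0.8) + (-1.2)·(-1.2) + (-0.2)·(-0.2)) / 4 = 14.8/4 = 3.7
  S[X_1,X_2] = ((-2.2)·(-1.6) + (2.8)·(4.4) + (0.8)·(-0.6) + (-1.2)·(-3.6) + (-0.2)·(1.4)) / 4 = 19.4/4 = 4.85
  S[X_2,X_2] = ((-1.6)·(-1.6) + (4.4)·(4.4) + (-0.6)·(-0.6) + (-3.6)·(-3.6) + (1.4)·(1.4)) / 4 = 37.2/4 = 9.3
  S = [[3.7, 4.85],
 [4.85, 9.3]].

Step 3 — invert S. det(S) = 3.7·9.3 - (4.85)² = 10.8875.
  S^{-1} = (1/det) · [[d, -b], [-b, a]] = [[0.8542, -0.4455],
 [-0.4455, 0.3398]].

Step 4 — quadratic form (x̄ - mu_0)^T · S^{-1} · (x̄ - mu_0):
  S^{-1} · (x̄ - mu_0) = (-0.9139, 0.3261),
  (x̄ - mu_0)^T · [...] = (-1.8)·(-0.9139) + (-1.4)·(0.3261) = 1.1885.

Step 5 — scale by n: T² = 5 · 1.1885 = 5.9426.

T² ≈ 5.9426


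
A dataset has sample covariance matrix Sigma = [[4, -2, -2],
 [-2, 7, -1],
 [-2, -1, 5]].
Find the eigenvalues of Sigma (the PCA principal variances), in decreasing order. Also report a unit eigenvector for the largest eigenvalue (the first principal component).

Step 1 — characteristic polynomial p(λ) = det(λI - Sigma) = λ³ - tr·λ² + c_1·λ - det, where tr = trace, c_1 = sum of the principal 2×2 minors, det = det(Sigma):
  tr = 4 + 7 + 5 = 16,
  c_1 = (4·7 - (-2)²) + (4·5 - (-2)²) + (7·5 - (-1)²) = 24 + 16 + 34 = 74,
  det = 4·(7·5 - (-1)²) - (-2)·((-2)·5 - (-1)·(-2)) + (-2)·((-2)·(-1) - 7·(-2)) = 4·(34) - (-2)·(-12) + (-2)·(16) = 80.
  So p(λ) = λ³ - 16λ² + 74λ - 80.
Step 2 — look for an integer root (rational root theorem: any rational root is an integer divisor of 80). Testing λ = 8:
  p(8) = 512 - 1024 + 592 - 80 = 0  ✓
  Dividing out (λ - 8): p(λ) = (λ - 8)(λ² - 8λ + 10).
Step 3 — remaining eigenvalues from the quadratic λ² - 8λ + 10 = 0:
  Δ = 8² - 4·10 = 64 - 40 = 24,  λ = (8 ± √24)/2 = (8 ± 4.899)/2 ≈ 6.4495 or 1.5505.
  Sorted: λ_1 = 8,  λ_2 = 6.4495,  λ_3 = 1.5505  (check: sum = 16 = tr ✓).

Step 4 — unit eigenvector for λ_1 = 8: v spans the null space of (Sigma - λ_1 I), whose rows are
  r_1 = (-4, -2, -2),  r_2 = (-2, -1, -1),  r_3 = (-2, -1, -3).
  v is orthogonal to every row, so take v ∝ r_1 × r_3 = ((-2)·(-3) - (-2)·(-1), (-2)·(-2) - (-4)·(-3), (-4)·(-1) - (-2)·(-2)) = (4, -8, 0).
  Rescale (divide by 4): u = (1, -2, 0).
  ||u|| = √((1)² + (-2)² + (0)²) = √(5) ≈ 2.2361,  v_1 = u/||u|| ≈ (0.4472, -0.8944, 0) (||v_1|| = 1).

λ_1 = 8,  λ_2 = 6.4495,  λ_3 = 1.5505;  v_1 ≈ (0.4472, -0.8944, 0)


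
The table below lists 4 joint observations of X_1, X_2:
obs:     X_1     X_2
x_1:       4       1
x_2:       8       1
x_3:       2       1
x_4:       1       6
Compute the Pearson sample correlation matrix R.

Step 1 — column means:
  mean(X_1) = (4 + 8 + 2 + 1) / 4 = 15/4 = 3.75
  mean(X_2) = (1 + 1 + 1 + 6) / 4 = 9/4 = 2.25

Step 2 — sample variances and covariances s[i,j] = (1/(n-1)) · Σ_k (x_{k,i} - mean_i) · (x_{k,j} - mean_j), with n-1 = 3:
  s[X_1,X_1] = ((0.25)·(0.25) + (4.25)·(4.25) + (-1.75)·(-1.75) + (-2.75)·(-2.75)) / 3 = 28.75/3 = 9.5833
  s[X_1,X_2] = ((0.25)·(-1.25) + (4.25)·(-1.25) + (-1.75)·(-1.25) + (-2.75)·(3.75)) / 3 = -13.75/3 = -4.5833
  s[X_2,X_2] = ((-1.25)·(-1.25) + (-1.25)·(-1.25) + (-1.25)·(-1.25) + (3.75)·(3.75)) / 3 = 18.75/3 = 6.25
  Sample standard deviations s_i = √(s[i,i]):
  s(X_1) = √(9.5833) = 3.0957
  s(X_2) = √(6.25) = 2.5

Step 3 — r_{ij} = s_{ij} / (s_i · s_j):
  r[X_1,X_1] = 1 (diagonal).
  r[X_1,X_2] = -4.5833 / (3.0957 · 2.5) = -4.5833 / 7.7392 = -0.5922
  r[X_2,X_2] = 1 (diagonal).

R is symmetric with unit diagonal. Assembling:

R = [[1, -0.5922],
 [-0.5922, 1]]


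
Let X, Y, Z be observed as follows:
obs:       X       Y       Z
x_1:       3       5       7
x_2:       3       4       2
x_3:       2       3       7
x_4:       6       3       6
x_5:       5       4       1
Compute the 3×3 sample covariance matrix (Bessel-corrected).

Step 1 — column means:
  mean(X) = (3 + 3 + 2 + 6 + 5) / 5 = 19/5 = 3.8
  mean(Y) = (5 + 4 + 3 + 3 + 4) / 5 = 19/5 = 3.8
  mean(Z) = (7 + 2 + 7 + 6 + 1) / 5 = 23/5 = 4.6

Step 2 — sample covariance S[i,j] = (1/(n-1)) · Σ_k (x_{k,i} - mean_i) · (x_{k,j} - mean_j), with n-1 = 4.
  S[X,X] = ((-0.8)·(-0.8) + (-0.8)·(-0.8) + (-1.8)·(-1.8) + (2.2)·(2.2) + (1.2)·(1.2)) / 4 = 10.8/4 = 2.7
  S[X,Y] = ((-0.8)·(1.2) + (-0.8)·(0.2) + (-1.8)·(-0.8) + (2.2)·(-0.8) + (1.2)·(0.2)) / 4 = -1.2/4 = -0.3
  S[X,Z] = ((-0.8)·(2.4) + (-0.8)·(-2.6) + (-1.8)·(2.4) + (2.2)·(1.4) + (1.2)·(-3.6)) / 4 = -5.4/4 = -1.35
  S[Y,Y] = ((1.2)·(1.2) + (0.2)·(0.2) + (-0.8)·(-0.8) + (-0.8)·(-0.8) + (0.2)·(0.2)) / 4 = 2.8/4 = 0.7
  S[Y,Z] = ((1.2)·(2.4) + (0.2)·(-2.6) + (-0.8)·(2.4) + (-0.8)·(1.4) + (0.2)·(-3.6)) / 4 = -1.4/4 = -0.35
  S[Z,Z] = ((2.4)·(2.4) + (-2.6)·(-2.6) + (2.4)·(2.4) + (1.4)·(1.4) + (-3.6)·(-3.6)) / 4 = 33.2/4 = 8.3

S is symmetric (S[j,i] = S[i,j]). Assembling:

S = [[2.7, -0.3, -1.35],
 [-0.3, 0.7, -0.35],
 [-1.35, -0.35, 8.3]]


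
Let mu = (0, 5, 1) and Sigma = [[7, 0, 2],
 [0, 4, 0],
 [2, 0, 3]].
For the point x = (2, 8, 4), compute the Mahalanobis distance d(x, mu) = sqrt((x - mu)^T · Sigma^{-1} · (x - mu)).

Step 1 — centre the observation: (x - mu) = (2, 3, 3).

Step 2 — invert Sigma (cofactor / det for 3×3, or solve directly):
  Sigma^{-1} = [[0.1765, 0, -0.1176],
 [0, 0.25, 0],
 [-0.1176, 0, 0.4118]].

Step 3 — form the quadratic (x - mu)^T · Sigma^{-1} · (x - mu):
  Sigma^{-1} · (x - mu) = (0, 0.75, 1).
  (x - mu)^T · [Sigma^{-1} · (x - mu)] = (2)·(0) + (3)·(0.75) + (3)·(1) = 5.25.

Step 4 — take square root: d = √(5.25) ≈ 2.2913.

d(x, mu) = √(5.25) ≈ 2.2913


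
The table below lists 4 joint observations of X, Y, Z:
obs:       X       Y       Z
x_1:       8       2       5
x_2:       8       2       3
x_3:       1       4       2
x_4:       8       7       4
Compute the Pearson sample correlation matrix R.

Step 1 — column means:
  mean(X) = (8 + 8 + 1 + 8) / 4 = 25/4 = 6.25
  mean(Y) = (2 + 2 + 4 + 7) / 4 = 15/4 = 3.75
  mean(Z) = (5 + 3 + 2 + 4) / 4 = 14/4 = 3.5

Step 2 — sample variances and covariances s[i,j] = (1/(n-1)) · Σ_k (x_{k,i} - mean_i) · (x_{k,j} - mean_j), with n-1 = 3:
  s[X,X] = ((1.75)·(1.75) + (1.75)·(1.75) + (-5.25)·(-5.25) + (1.75)·(1.75)) / 3 = 36.75/3 = 12.25
  s[X,Y] = ((1.75)·(-1.75) + (1.75)·(-1.75) + (-5.25)·(0.25) + (1.75)·(3.25)) / 3 = -1.75/3 = -0.5833
  s[X,Z] = ((1.75)·(1.5) + (1.75)·(-0.5) + (-5.25)·(-1.5) + (1.75)·(0.5)) / 3 = 10.5/3 = 3.5
  s[Y,Y] = ((-1.75)·(-1.75) + (-1.75)·(-1.75) + (0.25)·(0.25) + (3.25)·(3.25)) / 3 = 16.75/3 = 5.5833
  s[Y,Z] = ((-1.75)·(1.5) + (-1.75)·(-0.5) + (0.25)·(-1.5) + (3.25)·(0.5)) / 3 = -0.5/3 = -0.1667
  s[Z,Z] = ((1.5)·(1.5) + (-0.5)·(-0.5) + (-1.5)·(-1.5) + (0.5)·(0.5)) / 3 = 5/3 = 1.6667
  Sample standard deviations s_i = √(s[i,i]):
  s(X) = √(12.25) = 3.5
  s(Y) = √(5.5833) = 2.3629
  s(Z) = √(1.6667) = 1.291

Step 3 — r_{ij} = s_{ij} / (s_i · s_j):
  r[X,X] = 1 (diagonal).
  r[X,Y] = -0.5833 / (3.5 · 2.3629) = -0.5833 / 8.2702 = -0.0705
  r[X,Z] = 3.5 / (3.5 · 1.291) = 3.5 / 4.5185 = 0.7746
  r[Y,Y] = 1 (diagonal).
  r[Y,Z] = -0.1667 / (2.3629 · 1.291) = -0.1667 / 3.0505 = -0.0546
  r[Z,Z] = 1 (diagonal).

R is symmetric with unit diagonal. Assembling:

R = [[1, -0.0705, 0.7746],
 [-0.0705, 1, -0.0546],
 [0.7746, -0.0546, 1]]


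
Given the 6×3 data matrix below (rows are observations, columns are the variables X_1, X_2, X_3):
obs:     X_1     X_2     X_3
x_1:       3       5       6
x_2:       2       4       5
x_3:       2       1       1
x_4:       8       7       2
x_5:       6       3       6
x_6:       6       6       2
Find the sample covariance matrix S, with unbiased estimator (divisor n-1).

Step 1 — column means:
  mean(X_1) = (3 + 2 + 2 + 8 + 6 + 6) / 6 = 27/6 = 4.5
  mean(X_2) = (5 + 4 + 1 + 7 + 3 + 6) / 6 = 26/6 = 4.3333
  mean(X_3) = (6 + 5 + 1 + 2 + 6 + 2) / 6 = 22/6 = 3.6667

Step 2 — sample covariance S[i,j] = (1/(n-1)) · Σ_k (x_{k,i} - mean_i) · (x_{k,j} - mean_j), with n-1 = 5.
  S[X_1,X_1] = ((-1.5)·(-1.5) + (-2.5)·(-2.5) + (-2.5)·(-2.5) + (3.5)·(3.5) + (1.5)·(1.5) + (1.5)·(1.5)) / 5 = 31.5/5 = 6.3
  S[X_1,X_2] = ((-1.5)·(0.6667) + (-2.5)·(-0.3333) + (-2.5)·(-3.3333) + (3.5)·(2.6667) + (1.5)·(-1.3333) + (1.5)·(1.6667)) / 5 = 18/5 = 3.6
  S[X_1,X_3] = ((-1.5)·(2.3333) + (-2.5)·(1.3333) + (-2.5)·(-2.6667) + (3.5)·(-1.6667) + (1.5)·(2.3333) + (1.5)·(-1.6667)) / 5 = -5/5 = -1
  S[X_2,X_2] = ((0.6667)·(0.6667) + (-0.3333)·(-0.3333) + (-3.3333)·(-3.3333) + (2.6667)·(2.6667) + (-1.3333)·(-1.3333) + (1.6667)·(1.6667)) / 5 = 23.3333/5 = 4.6667
  S[X_2,X_3] = ((0.6667)·(2.3333) + (-0.3333)·(1.3333) + (-3.3333)·(-2.6667) + (2.6667)·(-1.6667) + (-1.3333)·(2.3333) + (1.6667)·(-1.6667)) / 5 = -0.3333/5 = -0.0667
  S[X_3,X_3] = ((2.3333)·(2.3333) + (1.3333)·(1.3333) + (-2.6667)·(-2.6667) + (-1.6667)·(-1.6667) + (2.3333)·(2.3333) + (-1.6667)·(-1.6667)) / 5 = 25.3333/5 = 5.0667

S is symmetric (S[j,i] = S[i,j]). Assembling:

S = [[6.3, 3.6, -1],
 [3.6, 4.6667, -0.0667],
 [-1, -0.0667, 5.0667]]


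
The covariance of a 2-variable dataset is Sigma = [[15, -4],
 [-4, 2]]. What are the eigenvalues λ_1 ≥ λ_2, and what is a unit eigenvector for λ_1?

Step 1 — characteristic polynomial of 2×2 Sigma:
  det(Sigma - λI) = λ² - trace · λ + det = 0.
  trace = 15 + 2 = 17, det = 15·2 - (-4)² = 14.
Step 2 — discriminant:
  Δ = trace² - 4·det = 289 - 56 = 233.
Step 3 — eigenvalues:
  λ = (trace ± √Δ)/2 = (17 ± 15.2643)/2,
  λ_1 = 16.1322,  λ_2 = 0.8678.

Step 4 — unit eigenvector for λ_1: solve (Sigma - λ_1 I)v = 0. First row:
  (15 - 16.1322)·v_x + (-4)·v_y = 0, i.e. (-1.1322)·v_x + (-4)·v_y = 0,
  so v ∝ (b, λ_1 - a) = (-4, 1.1322); multiply by -1 so the first entry is positive: u = (4, -1.1322).
  ||u|| = √((4)² + (-1.1322)²) = √(17.2818) ≈ 4.1571,
  v_1 = u/||u|| ≈ (0.9622, -0.2723) (||v_1|| = 1).

λ_1 = 16.1322,  λ_2 = 0.8678;  v_1 ≈ (0.9622, -0.2723)


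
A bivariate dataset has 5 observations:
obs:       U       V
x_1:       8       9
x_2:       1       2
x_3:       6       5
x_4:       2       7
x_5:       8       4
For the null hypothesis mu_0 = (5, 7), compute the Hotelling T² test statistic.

Step 1 — sample mean vector:
  mean(U) = (8 + 1 + 6 + 2 + 8) / 5 = 25/5 = 5
  mean(V) = (9 + 2 + 5 + 7 + 4) / 5 = 27/5 = 5.4
  x̄ = (5, 5.4),  deviation x̄ - mu_0 = (5, 5.4) - (5, 7) = (0, -1.6).

Step 2 — sample covariance matrix, S[i,j] = (1/(n-1)) · Σ_k (x_{k,i} - mean_i) · (x_{k,j} - mean_j), divisor n-1 = 4:
  S[U,U] = ((3)·(3) + (-4)·(-4) + (1)·(1) + (-3)·(-3) + (3)·(3)) / 4 = 44/4 = 11
  S[U,V] = ((3)·(3.6) + (-4)·(-3.4) + (1)·(-0.4) + (-3)·(1.6) + (3)·(-1.4)) / 4 = 15/4 = 3.75
  S[V,V] = ((3.6)·(3.6) + (-3.4)·(-3.4) + (-0.4)·(-0.4) + (1.6)·(1.6) + (-1.4)·(-1.4)) / 4 = 29.2/4 = 7.3
  S = [[11, 3.75],
 [3.75, 7.3]].

Step 3 — invert S. det(S) = 11·7.3 - (3.75)² = 66.2375.
  S^{-1} = (1/det) · [[d, -b], [-b, a]] = [[0.1102, -0.0566],
 [-0.0566, 0.1661]].

Step 4 — quadratic form (x̄ - mu_0)^T · S^{-1} · (x̄ - mu_0):
  S^{-1} · (x̄ - mu_0) = (0.0906, -0.2657),
  (x̄ - mu_0)^T · [...] = (0)·(0.0906) + (-1.6)·(-0.2657) = 0.4251.

Step 5 — scale by n: T² = 5 · 0.4251 = 2.1257.

T² ≈ 2.1257


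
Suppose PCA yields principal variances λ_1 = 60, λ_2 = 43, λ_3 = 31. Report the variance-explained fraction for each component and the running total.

Step 1 — total variance = trace(Sigma) = Σ λ_i = 60 + 43 + 31 = 134.

Step 2 — fraction explained by component i = λ_i / Σ λ:
  PC1: 60/134 = 0.4478
  PC2: 43/134 = 0.3209
  PC3: 31/134 = 0.2313

Step 3 — cumulative fraction after k components = (λ_1 + ... + λ_k) / Σ λ:
  k = 1: 60/134 = 0.4478
  k = 2: (60 + 43)/134 = 103/134 = 0.7687
  k = 3: (60 + 43 + 31)/134 = 134/134 = 1

Summary (fraction, with percent):

explained: PC1 0.4478 (44.78%), PC2 0.3209 (32.09%), PC3 0.2313 (23.13%);  cumulative: 0.4478, 0.7687, 1


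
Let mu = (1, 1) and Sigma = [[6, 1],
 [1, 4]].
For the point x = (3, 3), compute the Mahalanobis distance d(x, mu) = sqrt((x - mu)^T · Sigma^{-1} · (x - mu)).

Step 1 — centre the observation: (x - mu) = (2, 2).

Step 2 — invert Sigma. det(Sigma) = 6·4 - (1)² = 23.
  Sigma^{-1} = (1/det) · [[d, -b], [-b, a]] = [[0.1739, -0.0435],
 [-0.0435, 0.2609]].

Step 3 — form the quadratic (x - mu)^T · Sigma^{-1} · (x - mu):
  Sigma^{-1} · (x - mu) = (0.2609, 0.4348).
  (x - mu)^T · [Sigma^{-1} · (x - mu)] = (2)·(0.2609) + (2)·(0.4348) = 1.3913.

Step 4 — take square root: d = √(1.3913) ≈ 1.1795.

d(x, mu) = √(1.3913) ≈ 1.1795


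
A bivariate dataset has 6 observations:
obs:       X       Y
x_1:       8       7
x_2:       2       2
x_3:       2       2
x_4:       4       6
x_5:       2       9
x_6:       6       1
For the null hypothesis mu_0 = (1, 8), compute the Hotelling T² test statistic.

Step 1 — sample mean vector:
  mean(X) = (8 + 2 + 2 + 4 + 2 + 6) / 6 = 24/6 = 4
  mean(Y) = (7 + 2 + 2 + 6 + 9 + 1) / 6 = 27/6 = 4.5
  x̄ = (4, 4.5),  deviation x̄ - mu_0 = (4, 4.5) - (1, 8) = (3, -3.5).

Step 2 — sample covariance matrix, S[i,j] = (1/(n-1)) · Σ_k (x_{k,i} - mean_i) · (x_{k,j} - mean_j), divisor n-1 = 5:
  S[X,X] = ((4)·(4) + (-2)·(-2) + (-2)·(-2) + (0)·(0) + (-2)·(-2) + (2)·(2)) / 5 = 32/5 = 6.4
  S[X,Y] = ((4)·(2.5) + (-2)·(-2.5) + (-2)·(-2.5) + (0)·(1.5) + (-2)·(4.5) + (2)·(-3.5)) / 5 = 4/5 = 0.8
  S[Y,Y] = ((2.5)·(2.5) + (-2.5)·(-2.5) + (-2.5)·(-2.5) + (1.5)·(1.5) + (4.5)·(4.5) + (-3.5)·(-3.5)) / 5 = 53.5/5 = 10.7
  S = [[6.4, 0.8],
 [0.8, 10.7]].

Step 3 — invert S. det(S) = 6.4·10.7 - (0.8)² = 67.84.
  S^{-1} = (1/det) · [[d, -b], [-b, a]] = [[0.1577, -0.0118],
 [-0.0118, 0.0943]].

Step 4 — quadratic form (x̄ - mu_0)^T · S^{-1} · (x̄ - mu_0):
  S^{-1} · (x̄ - mu_0) = (0.5144, -0.3656),
  (x̄ - mu_0)^T · [...] = (3)·(0.5144) + (-3.5)·(-0.3656) = 2.8228.

Step 5 — scale by n: T² = 6 · 2.8228 = 16.9369.

T² ≈ 16.9369


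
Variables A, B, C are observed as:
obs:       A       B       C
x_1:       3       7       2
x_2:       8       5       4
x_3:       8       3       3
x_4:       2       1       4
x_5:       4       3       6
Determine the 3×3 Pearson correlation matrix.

Step 1 — column means:
  mean(A) = (3 + 8 + 8 + 2 + 4) / 5 = 25/5 = 5
  mean(B) = (7 + 5 + 3 + 1 + 3) / 5 = 19/5 = 3.8
  mean(C) = (2 + 4 + 3 + 4 + 6) / 5 = 19/5 = 3.8

Step 2 — sample variances and covariances s[i,j] = (1/(n-1)) · Σ_k (x_{k,i} - mean_i) · (x_{k,j} - mean_j), with n-1 = 4:
  s[A,A] = ((-2)·(-2) + (3)·(3) + (3)·(3) + (-3)·(-3) + (-1)·(-1)) / 4 = 32/4 = 8
  s[A,B] = ((-2)·(3.2) + (3)·(1.2) + (3)·(-0.8) + (-3)·(-2.8) + (-1)·(-0.8)) / 4 = 4/4 = 1
  s[A,C] = ((-2)·(-1.8) + (3)·(0.2) + (3)·(-0.8) + (-3)·(0.2) + (-1)·(2.2)) / 4 = -1/4 = -0.25
  s[B,B] = ((3.2)·(3.2) + (1.2)·(1.2) + (-0.8)·(-0.8) + (-2.8)·(-2.8) + (-0.8)·(-0.8)) / 4 = 20.8/4 = 5.2
  s[B,C] = ((3.2)·(-1.8) + (1.2)·(0.2) + (-0.8)·(-0.8) + (-2.8)·(0.2) + (-0.8)·(2.2)) / 4 = -7.2/4 = -1.8
  s[C,C] = ((-1.8)·(-1.8) + (0.2)·(0.2) + (-0.8)·(-0.8) + (0.2)·(0.2) + (2.2)·(2.2)) / 4 = 8.8/4 = 2.2
  Sample standard deviations s_i = √(s[i,i]):
  s(A) = √(8) = 2.8284
  s(B) = √(5.2) = 2.2804
  s(C) = √(2.2) = 1.4832

Step 3 — r_{ij} = s_{ij} / (s_i · s_j):
  r[A,A] = 1 (diagonal).
  r[A,B] = 1 / (2.8284 · 2.2804) = 1 / 6.4498 = 0.155
  r[A,C] = -0.25 / (2.8284 · 1.4832) = -0.25 / 4.1952 = -0.0596
  r[B,B] = 1 (diagonal).
  r[B,C] = -1.8 / (2.2804 · 1.4832) = -1.8 / 3.3823 = -0.5322
  r[C,C] = 1 (diagonal).

R is symmetric with unit diagonal. Assembling:

R = [[1, 0.155, -0.0596],
 [0.155, 1, -0.5322],
 [-0.0596, -0.5322, 1]]


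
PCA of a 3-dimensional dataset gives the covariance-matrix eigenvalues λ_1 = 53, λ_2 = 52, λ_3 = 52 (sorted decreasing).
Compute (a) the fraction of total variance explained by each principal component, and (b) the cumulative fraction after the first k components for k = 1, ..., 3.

Step 1 — total variance = trace(Sigma) = Σ λ_i = 53 + 52 + 52 = 157.

Step 2 — fraction explained by component i = λ_i / Σ λ:
  PC1: 53/157 = 0.3376
  PC2: 52/157 = 0.3312
  PC3: 52/157 = 0.3312

Step 3 — cumulative fraction after k components = (λ_1 + ... + λ_k) / Σ λ:
  k = 1: 53/157 = 0.3376
  k = 2: (53 + 52)/157 = 105/157 = 0.6688
  k = 3: (53 + 52 + 52)/157 = 157/157 = 1

Summary (fraction, with percent):

explained: PC1 0.3376 (33.76%), PC2 0.3312 (33.12%), PC3 0.3312 (33.12%);  cumulative: 0.3376, 0.6688, 1


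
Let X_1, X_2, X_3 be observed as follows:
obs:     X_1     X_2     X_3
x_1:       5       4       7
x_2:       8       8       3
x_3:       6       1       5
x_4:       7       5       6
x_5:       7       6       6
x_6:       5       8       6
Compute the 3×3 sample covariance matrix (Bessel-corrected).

Step 1 — column means:
  mean(X_1) = (5 + 8 + 6 + 7 + 7 + 5) / 6 = 38/6 = 6.3333
  mean(X_2) = (4 + 8 + 1 + 5 + 6 + 8) / 6 = 32/6 = 5.3333
  mean(X_3) = (7 + 3 + 5 + 6 + 6 + 6) / 6 = 33/6 = 5.5

Step 2 — sample covariance S[i,j] = (1/(n-1)) · Σ_k (x_{k,i} - mean_i) · (x_{k,j} - mean_j), with n-1 = 5.
  S[X_1,X_1] = ((-1.3333)·(-1.3333) + (1.6667)·(1.6667) + (-0.3333)·(-0.3333) + (0.6667)·(0.6667) + (0.6667)·(0.6667) + (-1.3333)·(-1.3333)) / 5 = 7.3333/5 = 1.4667
  S[X_1,X_2] = ((-1.3333)·(-1.3333) + (1.6667)·(2.6667) + (-0.3333)·(-4.3333) + (0.6667)·(-0.3333) + (0.6667)·(0.6667) + (-1.3333)·(2.6667)) / 5 = 4.3333/5 = 0.8667
  S[X_1,X_3] = ((-1.3333)·(1.5) + (1.6667)·(-2.5) + (-0.3333)·(-0.5) + (0.6667)·(0.5) + (0.6667)·(0.5) + (-1.3333)·(0.5)) / 5 = -6/5 = -1.2
  S[X_2,X_2] = ((-1.3333)·(-1.3333) + (2.6667)·(2.6667) + (-4.3333)·(-4.3333) + (-0.3333)·(-0.3333) + (0.6667)·(0.6667) + (2.6667)·(2.6667)) / 5 = 35.3333/5 = 7.0667
  S[X_2,X_3] = ((-1.3333)·(1.5) + (2.6667)·(-2.5) + (-4.3333)·(-0.5) + (-0.3333)·(0.5) + (0.6667)·(0.5) + (2.6667)·(0.5)) / 5 = -5/5 = -1
  S[X_3,X_3] = ((1.5)·(1.5) + (-2.5)·(-2.5) + (-0.5)·(-0.5) + (0.5)·(0.5) + (0.5)·(0.5) + (0.5)·(0.5)) / 5 = 9.5/5 = 1.9

S is symmetric (S[j,i] = S[i,j]). Assembling:

S = [[1.4667, 0.8667, -1.2],
 [0.8667, 7.0667, -1],
 [-1.2, -1, 1.9]]


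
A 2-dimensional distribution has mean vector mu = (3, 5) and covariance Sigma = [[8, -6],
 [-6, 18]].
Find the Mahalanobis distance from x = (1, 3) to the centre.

Step 1 — centre the observation: (x - mu) = (-2, -2).

Step 2 — invert Sigma. det(Sigma) = 8·18 - (-6)² = 108.
  Sigma^{-1} = (1/det) · [[d, -b], [-b, a]] = [[0.1667, 0.0556],
 [0.0556, 0.0741]].

Step 3 — form the quadratic (x - mu)^T · Sigma^{-1} · (x - mu):
  Sigma^{-1} · (x - mu) = (-0.4444, -0.2593).
  (x - mu)^T · [Sigma^{-1} · (x - mu)] = (-2)·(-0.4444) + (-2)·(-0.2593) = 1.4074.

Step 4 — take square root: d = √(1.4074) ≈ 1.1863.

d(x, mu) = √(1.4074) ≈ 1.1863


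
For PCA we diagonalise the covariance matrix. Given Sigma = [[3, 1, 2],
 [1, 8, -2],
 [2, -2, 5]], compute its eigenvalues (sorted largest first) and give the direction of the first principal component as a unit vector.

Step 1 — characteristic polynomial p(λ) = det(λI - Sigma) = λ³ - tr·λ² + c_1·λ - det, where tr = trace, c_1 = sum of the principal 2×2 minors, det = det(Sigma):
  tr = 3 + 8 + 5 = 16,
  c_1 = (3·8 - (1)²) + (3·5 - (2)²) + (8·5 - (-2)²) = 23 + 11 + 36 = 70,
  det = 3·(8·5 - (-2)²) - (1)·((1)·5 - (-2)·(2)) + (2)·((1)·(-2) - 8·(2)) = 3·(36) - (1)·(9) + (2)·(-18) = 63.
  So p(λ) = λ³ - 16λ² + 70λ - 63.
Step 2 — look for an integer root (rational root theorem: any rational root is an integer divisor of 63). Testing λ = 9:
  p(9) = 729 - 1296 + 630 - 63 = 0  ✓
  Dividing out (λ - 9): p(λ) = (λ - 9)(λ² - 7λ + 7).
Step 3 — remaining eigenvalues from the quadratic λ² - 7λ + 7 = 0:
  Δ = 7² - 4·7 = 49 - 28 = 21,  λ = (7 ± √21)/2 = (7 ± 4.5826)/2 ≈ 5.7913 or 1.2087.
  Sorted: λ_1 = 9,  λ_2 = 5.7913,  λ_3 = 1.2087  (check: sum = 16 = tr ✓).

Step 4 — unit eigenvector for λ_1 = 9: v spans the null space of (Sigma - λ_1 I), whose rows are
  r_1 = (-6, 1, 2),  r_2 = (1, -1, -2),  r_3 = (2, -2, -4).
  v is orthogonal to every row, so take v ∝ r_1 × r_2 = ((1)·(-2) - (2)·(-1), (2)·(1) - (-6)·(-2), (-6)·(-1) - (1)·(1)) = (0, -10, 5).
  Rescale (divide by 5; multiply by -1 so the first nonzero entry is positive): u = (0, 2, -1).
  ||u|| = √((0)² + (2)² + (-1)²) = √(5) ≈ 2.2361,  v_1 = u/||u|| ≈ (0, 0.8944, -0.4472) (||v_1|| = 1).

λ_1 = 9,  λ_2 = 5.7913,  λ_3 = 1.2087;  v_1 ≈ (0, 0.8944, -0.4472)


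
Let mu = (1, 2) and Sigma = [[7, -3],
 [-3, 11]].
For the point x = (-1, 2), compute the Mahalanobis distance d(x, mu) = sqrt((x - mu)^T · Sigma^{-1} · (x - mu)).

Step 1 — centre the observation: (x - mu) = (-2, 0).

Step 2 — invert Sigma. det(Sigma) = 7·11 - (-3)² = 68.
  Sigma^{-1} = (1/det) · [[d, -b], [-b, a]] = [[0.1618, 0.0441],
 [0.0441, 0.1029]].

Step 3 — form the quadratic (x - mu)^T · Sigma^{-1} · (x - mu):
  Sigma^{-1} · (x - mu) = (-0.3235, -0.0882).
  (x - mu)^T · [Sigma^{-1} · (x - mu)] = (-2)·(-0.3235) + (0)·(-0.0882) = 0.6471.

Step 4 — take square root: d = √(0.6471) ≈ 0.8044.

d(x, mu) = √(0.6471) ≈ 0.8044


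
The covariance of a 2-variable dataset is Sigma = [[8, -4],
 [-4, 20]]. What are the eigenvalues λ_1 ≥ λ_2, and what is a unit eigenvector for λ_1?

Step 1 — characteristic polynomial of 2×2 Sigma:
  det(Sigma - λI) = λ² - trace · λ + det = 0.
  trace = 8 + 20 = 28, det = 8·20 - (-4)² = 144.
Step 2 — discriminant:
  Δ = trace² - 4·det = 784 - 576 = 208.
Step 3 — eigenvalues:
  λ = (trace ± √Δ)/2 = (28 ± 14.4222)/2,
  λ_1 = 21.2111,  λ_2 = 6.7889.

Step 4 — unit eigenvector for λ_1: solve (Sigma - λ_1 I)v = 0. First row:
  (8 - 21.2111)·v_x + (-4)·v_y = 0, i.e. (-13.2111)·v_x + (-4)·v_y = 0,
  so v ∝ (b, λ_1 - a) = (-4, 13.2111); multiply by -1 so the first entry is positive: u = (4, -13.2111).
  ||u|| = √((4)² + (-13.2111)²) = √(190.5332) ≈ 13.8034,
  v_1 = u/||u|| ≈ (0.2898, -0.9571) (||v_1|| = 1).

λ_1 = 21.2111,  λ_2 = 6.7889;  v_1 ≈ (0.2898, -0.9571)


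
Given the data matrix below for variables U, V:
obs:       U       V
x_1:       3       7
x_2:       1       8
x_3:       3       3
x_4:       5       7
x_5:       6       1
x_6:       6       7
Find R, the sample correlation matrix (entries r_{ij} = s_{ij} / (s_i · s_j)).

Step 1 — column means:
  mean(U) = (3 + 1 + 3 + 5 + 6 + 6) / 6 = 24/6 = 4
  mean(V) = (7 + 8 + 3 + 7 + 1 + 7) / 6 = 33/6 = 5.5

Step 2 — sample variances and covariances s[i,j] = (1/(n-1)) · Σ_k (x_{k,i} - mean_i) · (x_{k,j} - mean_j), with n-1 = 5:
  s[U,U] = ((-1)·(-1) + (-3)·(-3) + (-1)·(-1) + (1)·(1) + (2)·(2) + (2)·(2)) / 5 = 20/5 = 4
  s[U,V] = ((-1)·(1.5) + (-3)·(2.5) + (-1)·(-2.5) + (1)·(1.5) + (2)·(-4.5) + (2)·(1.5)) / 5 = -11/5 = -2.2
  s[V,V] = ((1.5)·(1.5) + (2.5)·(2.5) + (-2.5)·(-2.5) + (1.5)·(1.5) + (-4.5)·(-4.5) + (1.5)·(1.5)) / 5 = 39.5/5 = 7.9
  Sample standard deviations s_i = √(s[i,i]):
  s(U) = √(4) = 2
  s(V) = √(7.9) = 2.8107

Step 3 — r_{ij} = s_{ij} / (s_i · s_j):
  r[U,U] = 1 (diagonal).
  r[U,V] = -2.2 / (2 · 2.8107) = -2.2 / 5.6214 = -0.3914
  r[V,V] = 1 (diagonal).

R is symmetric with unit diagonal. Assembling:

R = [[1, -0.3914],
 [-0.3914, 1]]


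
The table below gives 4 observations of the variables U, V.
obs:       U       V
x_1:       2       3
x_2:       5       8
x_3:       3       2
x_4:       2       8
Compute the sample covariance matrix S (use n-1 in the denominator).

Step 1 — column means:
  mean(U) = (2 + 5 + 3 + 2) / 4 = 12/4 = 3
  mean(V) = (3 + 8 + 2 + 8) / 4 = 21/4 = 5.25

Step 2 — sample covariance S[i,j] = (1/(n-1)) · Σ_k (x_{k,i} - mean_i) · (x_{k,j} - mean_j), with n-1 = 3.
  S[U,U] = ((-1)·(-1) + (2)·(2) + (0)·(0) + (-1)·(-1)) / 3 = 6/3 = 2
  S[U,V] = ((-1)·(-2.25) + (2)·(2.75) + (0)·(-3.25) + (-1)·(2.75)) / 3 = 5/3 = 1.6667
  S[V,V] = ((-2.25)·(-2.25) + (2.75)·(2.75) + (-3.25)·(-3.25) + (2.75)·(2.75)) / 3 = 30.75/3 = 10.25

S is symmetric (S[j,i] = S[i,j]). Assembling:

S = [[2, 1.6667],
 [1.6667, 10.25]]


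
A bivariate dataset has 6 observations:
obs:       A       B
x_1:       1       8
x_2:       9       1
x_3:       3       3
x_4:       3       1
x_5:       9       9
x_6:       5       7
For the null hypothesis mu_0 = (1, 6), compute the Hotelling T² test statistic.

Step 1 — sample mean vector:
  mean(A) = (1 + 9 + 3 + 3 + 9 + 5) / 6 = 30/6 = 5
  mean(B) = (8 + 1 + 3 + 1 + 9 + 7) / 6 = 29/6 = 4.8333
  x̄ = (5, 4.8333),  deviation x̄ - mu_0 = (5, 4.8333) - (1, 6) = (4, -1.1667).

Step 2 — sample covariance matrix, S[i,j] = (1/(n-1)) · Σ_k (x_{k,i} - mean_i) · (x_{k,j} - mean_j), divisor n-1 = 5:
  S[A,A] = ((-4)·(-4) + (4)·(4) + (-2)·(-2) + (-2)·(-2) + (4)·(4) + (0)·(0)) / 5 = 56/5 = 11.2
  S[A,B] = ((-4)·(3.1667) + (4)·(-3.8333) + (-2)·(-1.8333) + (-2)·(-3.8333) + (4)·(4.1667) + (0)·(2.1667)) / 5 = 0/5 = 0
  S[B,B] = ((3.1667)·(3.1667) + (-3.8333)·(-3.8333) + (-1.8333)·(-1.8333) + (-3.8333)·(-3.8333) + (4.1667)·(4.1667) + (2.1667)·(2.1667)) / 5 = 64.8333/5 = 12.9667
  S = [[11.2, 0],
 [0, 12.9667]].

Step 3 — invert S. det(S) = 11.2·12.9667 - (0)² = 145.2267.
  S^{-1} = (1/det) · [[d, -b], [-b, a]] = [[0.0893, 0],
 [0, 0.0771]].

Step 4 — quadratic form (x̄ - mu_0)^T · S^{-1} · (x̄ - mu_0):
  S^{-1} · (x̄ - mu_0) = (0.3571, -0.09),
  (x̄ - mu_0)^T · [...] = (4)·(0.3571) + (-1.1667)·(-0.09) = 1.5335.

Step 5 — scale by n: T² = 6 · 1.5335 = 9.2012.

T² ≈ 9.2012


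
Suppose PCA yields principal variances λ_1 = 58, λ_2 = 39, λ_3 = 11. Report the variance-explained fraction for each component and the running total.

Step 1 — total variance = trace(Sigma) = Σ λ_i = 58 + 39 + 11 = 108.

Step 2 — fraction explained by component i = λ_i / Σ λ:
  PC1: 58/108 = 0.537
  PC2: 39/108 = 0.3611
  PC3: 11/108 = 0.1019

Step 3 — cumulative fraction after k components = (λ_1 + ... + λ_k) / Σ λ:
  k = 1: 58/108 = 0.537
  k = 2: (58 + 39)/108 = 97/108 = 0.8981
  k = 3: (58 + 39 + 11)/108 = 108/108 = 1

Summary (fraction, with percent):

explained: PC1 0.537 (53.7%), PC2 0.3611 (36.11%), PC3 0.1019 (10.19%);  cumulative: 0.537, 0.8981, 1


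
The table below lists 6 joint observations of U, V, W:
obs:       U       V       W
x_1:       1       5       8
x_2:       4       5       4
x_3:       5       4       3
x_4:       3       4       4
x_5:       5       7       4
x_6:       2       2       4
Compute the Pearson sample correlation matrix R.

Step 1 — column means:
  mean(U) = (1 + 4 + 5 + 3 + 5 + 2) / 6 = 20/6 = 3.3333
  mean(V) = (5 + 5 + 4 + 4 + 7 + 2) / 6 = 27/6 = 4.5
  mean(W) = (8 + 4 + 3 + 4 + 4 + 4) / 6 = 27/6 = 4.5

Step 2 — sample variances and covariances s[i,j] = (1/(n-1)) · Σ_k (x_{k,i} - mean_i) · (x_{k,j} - mean_j), with n-1 = 5:
  s[U,U] = ((-2.3333)·(-2.3333) + (0.6667)·(0.6667) + (1.6667)·(1.6667) + (-0.3333)·(-0.3333) + (1.6667)·(1.6667) + (-1.3333)·(-1.3333)) / 5 = 13.3333/5 = 2.6667
  s[U,V] = ((-2.3333)·(0.5) + (0.6667)·(0.5) + (1.6667)·(-0.5) + (-0.3333)·(-0.5) + (1.6667)·(2.5) + (-1.3333)·(-2.5)) / 5 = 6/5 = 1.2
  s[U,W] = ((-2.3333)·(3.5) + (0.6667)·(-0.5) + (1.6667)·(-1.5) + (-0.3333)·(-0.5) + (1.6667)·(-0.5) + (-1.3333)·(-0.5)) / 5 = -11/5 = -2.2
  s[V,V] = ((0.5)·(0.5) + (0.5)·(0.5) + (-0.5)·(-0.5) + (-0.5)·(-0.5) + (2.5)·(2.5) + (-2.5)·(-2.5)) / 5 = 13.5/5 = 2.7
  s[V,W] = ((0.5)·(3.5) + (0.5)·(-0.5) + (-0.5)·(-1.5) + (-0.5)·(-0.5) + (2.5)·(-0.5) + (-2.5)·(-0.5)) / 5 = 2.5/5 = 0.5
  s[W,W] = ((3.5)·(3.5) + (-0.5)·(-0.5) + (-1.5)·(-1.5) + (-0.5)·(-0.5) + (-0.5)·(-0.5) + (-0.5)·(-0.5)) / 5 = 15.5/5 = 3.1
  Sample standard deviations s_i = √(s[i,i]):
  s(U) = √(2.6667) = 1.633
  s(V) = √(2.7) = 1.6432
  s(W) = √(3.1) = 1.7607

Step 3 — r_{ij} = s_{ij} / (s_i · s_j):
  r[U,U] = 1 (diagonal).
  r[U,V] = 1.2 / (1.633 · 1.6432) = 1.2 / 2.6833 = 0.4472
  r[U,W] = -2.2 / (1.633 · 1.7607) = -2.2 / 2.8752 = -0.7652
  r[V,V] = 1 (diagonal).
  r[V,W] = 0.5 / (1.6432 · 1.7607) = 0.5 / 2.8931 = 0.1728
  r[W,W] = 1 (diagonal).

R is symmetric with unit diagonal. Assembling:

R = [[1, 0.4472, -0.7652],
 [0.4472, 1, 0.1728],
 [-0.7652, 0.1728, 1]]


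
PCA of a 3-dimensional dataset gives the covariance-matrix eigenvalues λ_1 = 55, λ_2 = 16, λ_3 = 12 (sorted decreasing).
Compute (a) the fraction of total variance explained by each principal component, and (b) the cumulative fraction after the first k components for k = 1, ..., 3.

Step 1 — total variance = trace(Sigma) = Σ λ_i = 55 + 16 + 12 = 83.

Step 2 — fraction explained by component i = λ_i / Σ λ:
  PC1: 55/83 = 0.6627
  PC2: 16/83 = 0.1928
  PC3: 12/83 = 0.1446

Step 3 — cumulative fraction after k components = (λ_1 + ... + λ_k) / Σ λ:
  k = 1: 55/83 = 0.6627
  k = 2: (55 + 16)/83 = 71/83 = 0.8554
  k = 3: (55 + 16 + 12)/83 = 83/83 = 1

Summary (fraction, with percent):

explained: PC1 0.6627 (66.27%), PC2 0.1928 (19.28%), PC3 0.1446 (14.46%);  cumulative: 0.6627, 0.8554, 1


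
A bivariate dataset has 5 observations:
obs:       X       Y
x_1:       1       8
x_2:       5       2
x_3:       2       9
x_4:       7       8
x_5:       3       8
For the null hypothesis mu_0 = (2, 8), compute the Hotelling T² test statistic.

Step 1 — sample mean vector:
  mean(X) = (1 + 5 + 2 + 7 + 3) / 5 = 18/5 = 3.6
  mean(Y) = (8 + 2 + 9 + 8 + 8) / 5 = 35/5 = 7
  x̄ = (3.6, 7),  deviation x̄ - mu_0 = (3.6, 7) - (2, 8) = (1.6, -1).

Step 2 — sample covariance matrix, S[i,j] = (1/(n-1)) · Σ_k (x_{k,i} - mean_i) · (x_{k,j} - mean_j), divisor n-1 = 4:
  S[X,X] = ((-2.6)·(-2.6) + (1.4)·(1.4) + (-1.6)·(-1.6) + (3.4)·(3.4) + (-0.6)·(-0.6)) / 4 = 23.2/4 = 5.8
  S[X,Y] = ((-2.6)·(1) + (1.4)·(-5) + (-1.6)·(2) + (3.4)·(1) + (-0.6)·(1)) / 4 = -10/4 = -2.5
  S[Y,Y] = ((1)·(1) + (-5)·(-5) + (2)·(2) + (1)·(1) + (1)·(1)) / 4 = 32/4 = 8
  S = [[5.8, -2.5],
 [-2.5, 8]].

Step 3 — invert S. det(S) = 5.8·8 - (-2.5)² = 40.15.
  S^{-1} = (1/det) · [[d, -b], [-b, a]] = [[0.1993, 0.0623],
 [0.0623, 0.1445]].

Step 4 — quadratic form (x̄ - mu_0)^T · S^{-1} · (x̄ - mu_0):
  S^{-1} · (x̄ - mu_0) = (0.2565, -0.0448),
  (x̄ - mu_0)^T · [...] = (1.6)·(0.2565) + (-1)·(-0.0448) = 0.4553.

Step 5 — scale by n: T² = 5 · 0.4553 = 2.2765.

T² ≈ 2.2765


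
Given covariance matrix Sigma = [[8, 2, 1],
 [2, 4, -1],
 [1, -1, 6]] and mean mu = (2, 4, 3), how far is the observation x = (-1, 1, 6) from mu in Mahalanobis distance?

Step 1 — centre the observation: (x - mu) = (-3, -3, 3).

Step 2 — invert Sigma (cofactor / det for 3×3, or solve directly):
  Sigma^{-1} = [[0.1513, -0.0855, -0.0395],
 [-0.0855, 0.3092, 0.0658],
 [-0.0395, 0.0658, 0.1842]].

Step 3 — form the quadratic (x - mu)^T · Sigma^{-1} · (x - mu):
  Sigma^{-1} · (x - mu) = (-0.3158, -0.4737, 0.4737).
  (x - mu)^T · [Sigma^{-1} · (x - mu)] = (-3)·(-0.3158) + (-3)·(-0.4737) + (3)·(0.4737) = 3.7895.

Step 4 — take square root: d = √(3.7895) ≈ 1.9467.

d(x, mu) = √(3.7895) ≈ 1.9467


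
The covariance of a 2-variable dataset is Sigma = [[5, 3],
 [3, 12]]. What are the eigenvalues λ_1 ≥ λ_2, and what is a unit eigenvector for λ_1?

Step 1 — characteristic polynomial of 2×2 Sigma:
  det(Sigma - λI) = λ² - trace · λ + det = 0.
  trace = 5 + 12 = 17, det = 5·12 - (3)² = 51.
Step 2 — discriminant:
  Δ = trace² - 4·det = 289 - 204 = 85.
Step 3 — eigenvalues:
  λ = (trace ± √Δ)/2 = (17 ± 9.2195)/2,
  λ_1 = 13.1098,  λ_2 = 3.8902.

Step 4 — unit eigenvector for λ_1: solve (Sigma - λ_1 I)v = 0. First row:
  (5 - 13.1098)·v_x + (3)·v_y = 0, i.e. (-8.1098)·v_x + (3)·v_y = 0,
  so v ∝ (b, λ_1 - a) = (3, 8.1098) = u.
  ||u|| = √((3)² + (8.1098)²) = √(74.7684) ≈ 8.6469,
  v_1 = u/||u|| ≈ (0.3469, 0.9379) (||v_1|| = 1).

λ_1 = 13.1098,  λ_2 = 3.8902;  v_1 ≈ (0.3469, 0.9379)


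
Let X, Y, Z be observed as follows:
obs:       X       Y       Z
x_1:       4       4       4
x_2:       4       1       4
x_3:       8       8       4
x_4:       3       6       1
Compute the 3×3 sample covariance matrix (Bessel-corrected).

Step 1 — column means:
  mean(X) = (4 + 4 + 8 + 3) / 4 = 19/4 = 4.75
  mean(Y) = (4 + 1 + 8 + 6) / 4 = 19/4 = 4.75
  mean(Z) = (4 + 4 + 4 + 1) / 4 = 13/4 = 3.25

Step 2 — sample covariance S[i,j] = (1/(n-1)) · Σ_k (x_{k,i} - mean_i) · (x_{k,j} - mean_j), with n-1 = 3.
  S[X,X] = ((-0.75)·(-0.75) + (-0.75)·(-0.75) + (3.25)·(3.25) + (-1.75)·(-1.75)) / 3 = 14.75/3 = 4.9167
  S[X,Y] = ((-0.75)·(-0.75) + (-0.75)·(-3.75) + (3.25)·(3.25) + (-1.75)·(1.25)) / 3 = 11.75/3 = 3.9167
  S[X,Z] = ((-0.75)·(0.75) + (-0.75)·(0.75) + (3.25)·(0.75) + (-1.75)·(-2.25)) / 3 = 5.25/3 = 1.75
  S[Y,Y] = ((-0.75)·(-0.75) + (-3.75)·(-3.75) + (3.25)·(3.25) + (1.25)·(1.25)) / 3 = 26.75/3 = 8.9167
  S[Y,Z] = ((-0.75)·(0.75) + (-3.75)·(0.75) + (3.25)·(0.75) + (1.25)·(-2.25)) / 3 = -3.75/3 = -1.25
  S[Z,Z] = ((0.75)·(0.75) + (0.75)·(0.75) + (0.75)·(0.75) + (-2.25)·(-2.25)) / 3 = 6.75/3 = 2.25

S is symmetric (S[j,i] = S[i,j]). Assembling:

S = [[4.9167, 3.9167, 1.75],
 [3.9167, 8.9167, -1.25],
 [1.75, -1.25, 2.25]]


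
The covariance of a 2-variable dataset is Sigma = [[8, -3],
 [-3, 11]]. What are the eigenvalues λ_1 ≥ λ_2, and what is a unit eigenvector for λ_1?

Step 1 — characteristic polynomial of 2×2 Sigma:
  det(Sigma - λI) = λ² - trace · λ + det = 0.
  trace = 8 + 11 = 19, det = 8·11 - (-3)² = 79.
Step 2 — discriminant:
  Δ = trace² - 4·det = 361 - 316 = 45.
Step 3 — eigenvalues:
  λ = (trace ± √Δ)/2 = (19 ± 6.7082)/2,
  λ_1 = 12.8541,  λ_2 = 6.1459.

Step 4 — unit eigenvector for λ_1: solve (Sigma - λ_1 I)v = 0. First row:
  (8 - 12.8541)·v_x + (-3)·v_y = 0, i.e. (-4.8541)·v_x + (-3)·v_y = 0,
  so v ∝ (b, λ_1 - a) = (-3, 4.8541); multiply by -1 so the first entry is positive: u = (3, -4.8541).
  ||u|| = √((3)² + (-4.8541)²) = √(32.5623) ≈ 5.7063,
  v_1 = u/||u|| ≈ (0.5257, -0.8507) (||v_1|| = 1).

λ_1 = 12.8541,  λ_2 = 6.1459;  v_1 ≈ (0.5257, -0.8507)


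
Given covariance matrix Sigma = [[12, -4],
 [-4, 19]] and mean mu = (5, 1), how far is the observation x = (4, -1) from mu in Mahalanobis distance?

Step 1 — centre the observation: (x - mu) = (-1, -2).

Step 2 — invert Sigma. det(Sigma) = 12·19 - (-4)² = 212.
  Sigma^{-1} = (1/det) · [[d, -b], [-b, a]] = [[0.0896, 0.0189],
 [0.0189, 0.0566]].

Step 3 — form the quadratic (x - mu)^T · Sigma^{-1} · (x - mu):
  Sigma^{-1} · (x - mu) = (-0.1274, -0.1321).
  (x - mu)^T · [Sigma^{-1} · (x - mu)] = (-1)·(-0.1274) + (-2)·(-0.1321) = 0.3915.

Step 4 — take square root: d = √(0.3915) ≈ 0.6257.

d(x, mu) = √(0.3915) ≈ 0.6257


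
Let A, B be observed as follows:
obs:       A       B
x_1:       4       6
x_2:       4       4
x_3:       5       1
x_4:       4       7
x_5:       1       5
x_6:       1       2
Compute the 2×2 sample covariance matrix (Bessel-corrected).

Step 1 — column means:
  mean(A) = (4 + 4 + 5 + 4 + 1 + 1) / 6 = 19/6 = 3.1667
  mean(B) = (6 + 4 + 1 + 7 + 5 + 2) / 6 = 25/6 = 4.1667

Step 2 — sample covariance S[i,j] = (1/(n-1)) · Σ_k (x_{k,i} - mean_i) · (x_{k,j} - mean_j), with n-1 = 5.
  S[A,A] = ((0.8333)·(0.8333) + (0.8333)·(0.8333) + (1.8333)·(1.8333) + (0.8333)·(0.8333) + (-2.1667)·(-2.1667) + (-2.1667)·(-2.1667)) / 5 = 14.8333/5 = 2.9667
  S[A,B] = ((0.8333)·(1.8333) + (0.8333)·(-0.1667) + (1.8333)·(-3.1667) + (0.8333)·(2.8333) + (-2.1667)·(0.8333) + (-2.1667)·(-2.1667)) / 5 = 0.8333/5 = 0.1667
  S[B,B] = ((1.8333)·(1.8333) + (-0.1667)·(-0.1667) + (-3.1667)·(-3.1667) + (2.8333)·(2.8333) + (0.8333)·(0.8333) + (-2.1667)·(-2.1667)) / 5 = 26.8333/5 = 5.3667

S is symmetric (S[j,i] = S[i,j]). Assembling:

S = [[2.9667, 0.1667],
 [0.1667, 5.3667]]


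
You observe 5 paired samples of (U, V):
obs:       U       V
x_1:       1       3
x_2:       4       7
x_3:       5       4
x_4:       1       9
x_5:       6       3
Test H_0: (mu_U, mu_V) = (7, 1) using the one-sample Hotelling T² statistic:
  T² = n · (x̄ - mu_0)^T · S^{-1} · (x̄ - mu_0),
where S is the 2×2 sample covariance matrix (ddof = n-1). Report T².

Step 1 — sample mean vector:
  mean(U) = (1 + 4 + 5 + 1 + 6) / 5 = 17/5 = 3.4
  mean(V) = (3 + 7 + 4 + 9 + 3) / 5 = 26/5 = 5.2
  x̄ = (3.4, 5.2),  deviation x̄ - mu_0 = (3.4, 5.2) - (7, 1) = (-3.6, 4.2).

Step 2 — sample covariance matrix, S[i,j] = (1/(n-1)) · Σ_k (x_{k,i} - mean_i) · (x_{k,j} - mean_j), divisor n-1 = 4:
  S[U,U] = ((-2.4)·(-2.4) + (0.6)·(0.6) + (1.6)·(1.6) + (-2.4)·(-2.4) + (2.6)·(2.6)) / 4 = 21.2/4 = 5.3
  S[U,V] = ((-2.4)·(-2.2) + (0.6)·(1.8) + (1.6)·(-1.2) + (-2.4)·(3.8) + (2.6)·(-2.2)) / 4 = -10.4/4 = -2.6
  S[V,V] = ((-2.2)·(-2.2) + (1.8)·(1.8) + (-1.2)·(-1.2) + (3.8)·(3.8) + (-2.2)·(-2.2)) / 4 = 28.8/4 = 7.2
  S = [[5.3, -2.6],
 [-2.6, 7.2]].

Step 3 — invert S. det(S) = 5.3·7.2 - (-2.6)² = 31.4.
  S^{-1} = (1/det) · [[d, -b], [-b, a]] = [[0.2293, 0.0828],
 [0.0828, 0.1688]].

Step 4 — quadratic form (x̄ - mu_0)^T · S^{-1} · (x̄ - mu_0):
  S^{-1} · (x̄ - mu_0) = (-0.4777, 0.4108),
  (x̄ - mu_0)^T · [...] = (-3.6)·(-0.4777) + (4.2)·(0.4108) = 3.4452.

Step 5 — scale by n: T² = 5 · 3.4452 = 17.2261.

T² ≈ 17.2261


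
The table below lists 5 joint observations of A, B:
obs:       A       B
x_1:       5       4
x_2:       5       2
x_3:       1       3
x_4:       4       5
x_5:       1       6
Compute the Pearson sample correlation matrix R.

Step 1 — column means:
  mean(A) = (5 + 5 + 1 + 4 + 1) / 5 = 16/5 = 3.2
  mean(B) = (4 + 2 + 3 + 5 + 6) / 5 = 20/5 = 4

Step 2 — sample variances and covariances s[i,j] = (1/(n-1)) · Σ_k (x_{k,i} - mean_i) · (x_{k,j} - mean_j), with n-1 = 4:
  s[A,A] = ((1.8)·(1.8) + (1.8)·(1.8) + (-2.2)·(-2.2) + (0.8)·(0.8) + (-2.2)·(-2.2)) / 4 = 16.8/4 = 4.2
  s[A,B] = ((1.8)·(0) + (1.8)·(-2) + (-2.2)·(-1) + (0.8)·(1) + (-2.2)·(2)) / 4 = -5/4 = -1.25
  s[B,B] = ((0)·(0) + (-2)·(-2) + (-1)·(-1) + (1)·(1) + (2)·(2)) / 4 = 10/4 = 2.5
  Sample standard deviations s_i = √(s[i,i]):
  s(A) = √(4.2) = 2.0494
  s(B) = √(2.5) = 1.5811

Step 3 — r_{ij} = s_{ij} / (s_i · s_j):
  r[A,A] = 1 (diagonal).
  r[A,B] = -1.25 / (2.0494 · 1.5811) = -1.25 / 3.2404 = -0.3858
  r[B,B] = 1 (diagonal).

R is symmetric with unit diagonal. Assembling:

R = [[1, -0.3858],
 [-0.3858, 1]]


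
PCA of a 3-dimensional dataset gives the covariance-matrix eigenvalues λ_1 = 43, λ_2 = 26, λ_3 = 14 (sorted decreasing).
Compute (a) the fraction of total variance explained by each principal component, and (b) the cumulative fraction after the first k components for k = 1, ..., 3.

Step 1 — total variance = trace(Sigma) = Σ λ_i = 43 + 26 + 14 = 83.

Step 2 — fraction explained by component i = λ_i / Σ λ:
  PC1: 43/83 = 0.5181
  PC2: 26/83 = 0.3133
  PC3: 14/83 = 0.1687

Step 3 — cumulative fraction after k components = (λ_1 + ... + λ_k) / Σ λ:
  k = 1: 43/83 = 0.5181
  k = 2: (43 + 26)/83 = 69/83 = 0.8313
  k = 3: (43 + 26 + 14)/83 = 83/83 = 1

Summary (fraction, with percent):

explained: PC1 0.5181 (51.81%), PC2 0.3133 (31.33%), PC3 0.1687 (16.87%);  cumulative: 0.5181, 0.8313, 1
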